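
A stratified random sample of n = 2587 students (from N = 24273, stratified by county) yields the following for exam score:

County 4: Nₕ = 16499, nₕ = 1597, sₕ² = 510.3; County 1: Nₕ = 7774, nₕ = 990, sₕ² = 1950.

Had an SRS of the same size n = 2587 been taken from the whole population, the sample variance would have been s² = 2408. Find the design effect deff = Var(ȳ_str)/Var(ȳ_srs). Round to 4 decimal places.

Var(ȳ_str) = Σ Wₕ²(1−fₕ)sₕ²/nₕ with Wₕ = Nₕ/24273:
  County 4: (16499/24273)²·(1−1597/16499)·510.3/1597 = 0.13334475
  County 1: (7774/24273)²·(1−990/7774)·1950/990 = 0.17631241
  → Var(ȳ_str) = 0.30965716.
Var(ȳ_srs) = (1 − 2587/24273)·2408/2587 = 0.83160301.
deff = 0.30965716 / 0.83160301 = 0.3724.

0.3724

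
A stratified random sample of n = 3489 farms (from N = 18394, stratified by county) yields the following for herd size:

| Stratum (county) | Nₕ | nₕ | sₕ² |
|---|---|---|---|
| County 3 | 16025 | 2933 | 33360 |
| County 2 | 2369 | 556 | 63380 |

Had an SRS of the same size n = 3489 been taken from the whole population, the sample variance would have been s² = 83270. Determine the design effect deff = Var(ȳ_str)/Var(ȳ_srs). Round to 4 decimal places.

Var(ȳ_str) = Σ Wₕ²(1−fₕ)sₕ²/nₕ with Wₕ = Nₕ/18394:
  County 3: (16025/18394)²·(1−2933/16025)·33360/2933 = 7.0528663
  County 2: (2369/18394)²·(1−556/2369)·63380/556 = 1.4470647
  → Var(ȳ_str) = 8.499931.
Var(ȳ_srs) = (1 − 3489/18394)·83270/3489 = 19.339418.
deff = 8.499931 / 19.339418 = 0.4395.

0.4395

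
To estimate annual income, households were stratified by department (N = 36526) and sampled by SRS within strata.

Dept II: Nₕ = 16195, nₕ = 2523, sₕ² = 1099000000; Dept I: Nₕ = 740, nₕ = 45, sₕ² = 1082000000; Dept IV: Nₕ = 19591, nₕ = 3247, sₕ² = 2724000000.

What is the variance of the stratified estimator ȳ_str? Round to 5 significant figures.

282900

Var(ȳ_str) = Σₕ Wₕ²(1 − fₕ)sₕ²/nₕ with Wₕ = Nₕ/N, N = 36526.
Dept II: Wₕ = 0.44338280; term = 0.44338280²·(1 − 0.15578882)·1099000000/2523 = 72291.829.
Dept I: Wₕ = 0.02025954; term = 0.02025954²·(1 − 0.06081081)·1082000000/45 = 9268.8754.
Dept IV: Wₕ = 0.53635766; term = 0.53635766²·(1 − 0.16573937)·2724000000/3247 = 201342.54.
Sum = 282903.24.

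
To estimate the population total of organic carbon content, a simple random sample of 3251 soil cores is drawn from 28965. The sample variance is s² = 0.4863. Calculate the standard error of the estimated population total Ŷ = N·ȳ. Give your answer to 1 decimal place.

333.8

Var(Ŷ) = N²·Var(ȳ) = N²·(1 − n/N)·s²/n.
f = 3251/28965 = 0.11223891; Var(ȳ) = 0.88776109·0.4863/3251 = 1.3279551 × 10^-4.
Var(Ŷ) = 28965² · (1.3279551 × 10^-4) = 111411.61.
SE(Ŷ) = √(111411.61) = 333.8.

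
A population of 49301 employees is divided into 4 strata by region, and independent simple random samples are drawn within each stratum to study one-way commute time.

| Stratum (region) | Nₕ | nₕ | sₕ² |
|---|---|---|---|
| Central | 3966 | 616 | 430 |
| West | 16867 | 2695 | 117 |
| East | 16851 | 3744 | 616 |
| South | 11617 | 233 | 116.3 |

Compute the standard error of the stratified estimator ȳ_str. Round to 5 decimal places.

0.22404

Var(ȳ_str) = Σₕ Wₕ²(1 − fₕ)sₕ²/nₕ with Wₕ = Nₕ/N, N = 49301.
Central: Wₕ = 0.08044462; term = 0.08044462²·(1 − 0.15532022)·430/616 = 0.0038156963.
West: Wₕ = 0.34212288; term = 0.34212288²·(1 − 0.15977945)·117/2695 = 0.0042695748.
East: Wₕ = 0.34179834; term = 0.34179834²·(1 − 0.22218266)·616/3744 = 0.01495073.
South: Wₕ = 0.23563417; term = 0.23563417²·(1 − 0.02005681)·116.3/233 = 0.027158214.
Sum = 0.050194215.
SE = √(0.050194215) = 0.22404.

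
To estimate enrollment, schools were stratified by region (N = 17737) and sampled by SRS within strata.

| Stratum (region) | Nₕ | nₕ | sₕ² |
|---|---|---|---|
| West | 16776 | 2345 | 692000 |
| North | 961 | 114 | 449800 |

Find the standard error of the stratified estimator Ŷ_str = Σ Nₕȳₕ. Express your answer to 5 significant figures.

273230

Var(Ŷ_str) = Σₕ Nₕ²(1 − fₕ)sₕ²/nₕ.
West: 16776²·(1 − 2345/16776)·692000/2345 = 7.1441093 × 10^10.
North: 961²·(1 − 114/961)·449800/114 = 3.2115996 × 10^9.
Sum = 7.4652693 × 10^10.
SE = √(7.4652693 × 10^10) = 273230.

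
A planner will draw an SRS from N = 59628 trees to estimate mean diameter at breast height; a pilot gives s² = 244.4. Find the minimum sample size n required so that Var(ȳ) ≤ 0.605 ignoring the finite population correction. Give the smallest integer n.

404

Without fpc, n₀ = s²/D = 244.4/0.605 = 403.9669.
Rounding up, n = 404.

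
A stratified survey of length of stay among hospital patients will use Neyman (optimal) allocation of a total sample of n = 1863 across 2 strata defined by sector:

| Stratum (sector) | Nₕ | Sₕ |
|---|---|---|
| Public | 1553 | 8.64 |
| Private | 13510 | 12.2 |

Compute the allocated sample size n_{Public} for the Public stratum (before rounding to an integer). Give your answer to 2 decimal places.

140.25

Neyman allocation: nₕ = n·NₕSₕ / Σⱼ NⱼSⱼ.
Σ NⱼSⱼ = 1553·8.64 + 13510·12.2 = 178239.92.
n_{Public} = 1863·1553·8.64 / 178239.92 = 140.25.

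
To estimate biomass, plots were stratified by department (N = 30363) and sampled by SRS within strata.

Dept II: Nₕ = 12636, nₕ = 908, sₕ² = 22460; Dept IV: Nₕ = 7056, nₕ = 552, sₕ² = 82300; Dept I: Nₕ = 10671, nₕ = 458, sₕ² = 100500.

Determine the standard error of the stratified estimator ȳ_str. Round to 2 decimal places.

6.11

Var(ȳ_str) = Σₕ Wₕ²(1 − fₕ)sₕ²/nₕ with Wₕ = Nₕ/N, N = 30363.
Dept II: Wₕ = 0.41616441; term = 0.41616441²·(1 − 0.07185818)·22460/908 = 3.9761991.
Dept IV: Wₕ = 0.23238810; term = 0.23238810²·(1 − 0.07823129)·82300/552 = 7.4218215.
Dept I: Wₕ = 0.35144749; term = 0.35144749²·(1 − 0.04292006)·100500/458 = 25.939982.
Sum = 37.338003.
SE = √(37.338003) = 6.11.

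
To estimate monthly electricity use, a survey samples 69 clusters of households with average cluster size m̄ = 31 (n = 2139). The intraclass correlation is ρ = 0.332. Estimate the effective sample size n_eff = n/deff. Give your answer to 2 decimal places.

deff = 1 + (31 − 1)·0.332 = 1 + 9.96 = 10.96.
n_eff = 2139 / 10.96 = 195.16.

195.16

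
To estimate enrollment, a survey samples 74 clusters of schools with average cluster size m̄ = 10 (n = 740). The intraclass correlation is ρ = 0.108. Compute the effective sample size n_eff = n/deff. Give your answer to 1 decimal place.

375.3

deff = 1 + (10 − 1)·0.108 = 1 + 0.972 = 1.972.
n_eff = 740 / 1.972 = 375.3.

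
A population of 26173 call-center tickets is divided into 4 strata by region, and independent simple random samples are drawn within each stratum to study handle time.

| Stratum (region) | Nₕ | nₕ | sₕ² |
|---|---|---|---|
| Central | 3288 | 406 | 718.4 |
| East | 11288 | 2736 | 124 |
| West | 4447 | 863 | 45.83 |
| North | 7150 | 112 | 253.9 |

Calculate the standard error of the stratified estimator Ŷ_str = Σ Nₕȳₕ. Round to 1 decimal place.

Var(Ŷ_str) = Σₕ Nₕ²(1 − fₕ)sₕ²/nₕ.
Central: 3288²·(1 − 406/3288)·718.4/406 = 1.6767414 × 10^7.
East: 11288²·(1 − 2736/11288)·124/2736 = 4.3751232 × 10^6.
West: 4447²·(1 − 863/4447)·45.83/863 = 846397.15.
North: 7150²·(1 − 112/7150)·253.9/112 = 1.140775 × 10^8.
Sum = 1.3606643 × 10^8.
SE = √(1.3606643 × 10^8) = 11664.8.

11664.8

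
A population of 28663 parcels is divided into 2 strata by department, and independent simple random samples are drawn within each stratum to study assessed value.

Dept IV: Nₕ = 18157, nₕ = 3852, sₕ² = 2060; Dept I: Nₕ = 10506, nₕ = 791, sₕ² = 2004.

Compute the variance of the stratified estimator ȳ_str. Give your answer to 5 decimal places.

Var(ȳ_str) = Σₕ Wₕ²(1 − fₕ)sₕ²/nₕ with Wₕ = Nₕ/N, N = 28663.
Dept IV: Wₕ = 0.63346475; term = 0.63346475²·(1 − 0.21214958)·2060/3852 = 0.16907119.
Dept I: Wₕ = 0.36653525; term = 0.36653525²·(1 − 0.07529031)·2004/791 = 0.3147445.
Sum = 0.48381569.

0.48382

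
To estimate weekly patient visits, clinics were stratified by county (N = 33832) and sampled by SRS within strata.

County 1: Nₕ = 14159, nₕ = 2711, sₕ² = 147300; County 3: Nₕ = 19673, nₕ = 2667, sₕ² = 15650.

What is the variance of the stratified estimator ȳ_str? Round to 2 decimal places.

Var(ȳ_str) = Σₕ Wₕ²(1 − fₕ)sₕ²/nₕ with Wₕ = Nₕ/N, N = 33832.
County 1: Wₕ = 0.41850910; term = 0.41850910²·(1 − 0.19146832)·147300/2711 = 7.6944944.
County 3: Wₕ = 0.58149090; term = 0.58149090²·(1 − 0.13556651)·15650/2667 = 1.7151762.
Sum = 9.4096706.

9.41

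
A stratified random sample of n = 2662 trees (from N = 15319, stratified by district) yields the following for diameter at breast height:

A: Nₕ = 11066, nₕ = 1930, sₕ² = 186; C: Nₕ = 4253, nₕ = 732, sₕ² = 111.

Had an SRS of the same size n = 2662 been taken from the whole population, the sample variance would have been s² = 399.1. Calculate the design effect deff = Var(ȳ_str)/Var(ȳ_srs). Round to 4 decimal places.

0.4133

Var(ȳ_str) = Σ Wₕ²(1−fₕ)sₕ²/nₕ with Wₕ = Nₕ/15319:
  A: (11066/15319)²·(1−1930/11066)·186/1930 = 0.041518491
  C: (4253/15319)²·(1−732/4253)·111/732 = 0.0096763702
  → Var(ȳ_str) = 0.051194861.
Var(ȳ_srs) = (1 − 2662/15319)·399.1/2662 = 0.12387225.
deff = 0.051194861 / 0.12387225 = 0.4133.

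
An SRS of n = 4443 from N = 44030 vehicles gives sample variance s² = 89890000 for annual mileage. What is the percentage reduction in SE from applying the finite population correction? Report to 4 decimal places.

5.1796

f = n/N = 4443/44030 = 0.10090847.
SE_no-fpc = √(s²/n) = 142.23862; SE_fpc = √((1−f)s²/n) = 134.87128.
Ratio = √(1−f) = 0.94820437. Reduction = 100·(1 − 0.94820437) = 5.1796%.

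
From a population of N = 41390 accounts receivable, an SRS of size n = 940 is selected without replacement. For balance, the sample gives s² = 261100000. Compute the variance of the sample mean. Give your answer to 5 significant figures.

Under SRS without replacement, Var(ȳ) = (1 − f)·s²/n with f = n/N = 940/41390 = 0.02271080.
Var(ȳ) = (1 − 0.02271080)·261100000/940 = 0.97728920·277765.96 = 271457.67.

271460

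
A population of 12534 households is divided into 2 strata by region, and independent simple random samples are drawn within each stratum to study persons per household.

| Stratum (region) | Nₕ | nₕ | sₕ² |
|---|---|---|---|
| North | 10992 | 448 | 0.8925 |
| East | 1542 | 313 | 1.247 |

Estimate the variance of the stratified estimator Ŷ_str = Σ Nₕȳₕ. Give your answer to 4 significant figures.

Var(Ŷ_str) = Σₕ Nₕ²(1 − fₕ)sₕ²/nₕ.
North: 10992²·(1 − 448/10992)·0.8925/448 = 230893.83.
East: 1542²·(1 − 313/1542)·1.247/313 = 7550.1985.
Sum = 238444.03.

238400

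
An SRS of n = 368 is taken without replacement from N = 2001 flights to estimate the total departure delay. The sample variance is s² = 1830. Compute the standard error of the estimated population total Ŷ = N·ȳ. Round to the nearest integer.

Var(Ŷ) = N²·Var(ȳ) = N²·(1 − n/N)·s²/n.
f = 368/2001 = 0.18390805; Var(ȳ) = 0.81609195·1830/368 = 4.0582834.
Var(Ŷ) = 2001² · 4.0582834 = 1.6249371 × 10^7.
SE(Ŷ) = √(1.6249371 × 10^7) = 4031.

4031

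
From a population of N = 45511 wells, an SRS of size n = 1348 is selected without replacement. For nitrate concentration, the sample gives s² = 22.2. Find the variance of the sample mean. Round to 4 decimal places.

0.0160

Under SRS without replacement, Var(ȳ) = (1 − f)·s²/n with f = n/N = 1348/45511 = 0.02961921.
Var(ȳ) = (1 − 0.02961921)·22.2/1348 = 0.97038079·0.016468843 = 0.015981049.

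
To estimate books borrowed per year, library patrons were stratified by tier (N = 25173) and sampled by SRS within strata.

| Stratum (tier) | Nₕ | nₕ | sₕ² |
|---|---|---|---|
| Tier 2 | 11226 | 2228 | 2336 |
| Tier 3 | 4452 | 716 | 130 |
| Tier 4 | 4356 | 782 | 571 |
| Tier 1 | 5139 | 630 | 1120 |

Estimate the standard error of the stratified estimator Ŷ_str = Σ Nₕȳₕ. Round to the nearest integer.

12708

Var(Ŷ_str) = Σₕ Nₕ²(1 − fₕ)sₕ²/nₕ.
Tier 2: 11226²·(1 − 2228/11226)·2336/2228 = 1.0590798 × 10^8.
Tier 3: 4452²·(1 − 716/4452)·130/716 = 3.0198985 × 10^6.
Tier 4: 4356²·(1 − 782/4356)·571/782 = 1.1367678 × 10^7.
Tier 1: 5139²·(1 − 630/5139)·1120/630 = 4.1194224 × 10^7.
Sum = 1.6148978 × 10^8.
SE = √(1.6148978 × 10^8) = 12708.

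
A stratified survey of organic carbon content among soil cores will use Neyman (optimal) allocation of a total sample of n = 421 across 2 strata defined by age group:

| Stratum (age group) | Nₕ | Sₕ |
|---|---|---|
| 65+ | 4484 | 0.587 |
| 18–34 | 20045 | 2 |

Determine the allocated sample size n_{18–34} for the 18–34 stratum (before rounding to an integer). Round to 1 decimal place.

Neyman allocation: nₕ = n·NₕSₕ / Σⱼ NⱼSⱼ.
Σ NⱼSⱼ = 4484·0.587 + 20045·2 = 42722.108.
n_{18–34} = 421·20045·2 / 42722.108 = 395.1.

395.1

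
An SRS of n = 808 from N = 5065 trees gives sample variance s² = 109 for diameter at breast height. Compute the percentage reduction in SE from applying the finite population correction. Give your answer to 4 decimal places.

f = n/N = 808/5065 = 0.15952616.
SE_no-fpc = √(s²/n) = 0.3672887; SE_fpc = √((1−f)s²/n) = 0.33672059.
Ratio = √(1−f) = 0.91677360. Reduction = 100·(1 − 0.91677360) = 8.3226%.

8.3226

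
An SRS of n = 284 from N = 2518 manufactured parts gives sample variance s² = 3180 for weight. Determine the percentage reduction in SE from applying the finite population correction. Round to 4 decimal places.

5.8081

f = n/N = 284/2518 = 0.11278793.
SE_no-fpc = √(s²/n) = 3.3462192; SE_fpc = √((1−f)s²/n) = 3.1518687.
Ratio = √(1−f) = 0.94191936. Reduction = 100·(1 − 0.94191936) = 5.8081%.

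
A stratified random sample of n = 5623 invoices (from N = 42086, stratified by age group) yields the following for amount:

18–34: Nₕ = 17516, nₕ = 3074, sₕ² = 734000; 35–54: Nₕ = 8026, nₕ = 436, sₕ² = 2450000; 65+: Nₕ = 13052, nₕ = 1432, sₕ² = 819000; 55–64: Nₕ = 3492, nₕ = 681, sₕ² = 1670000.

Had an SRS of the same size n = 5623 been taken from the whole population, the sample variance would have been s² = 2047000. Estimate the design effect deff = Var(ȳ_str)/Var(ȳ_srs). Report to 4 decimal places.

Var(ȳ_str) = Σ Wₕ²(1−fₕ)sₕ²/nₕ with Wₕ = Nₕ/42086:
  18–34: (17516/42086)²·(1−3074/17516)·734000/3074 = 34.101947
  35–54: (8026/42086)²·(1−436/8026)·2450000/436 = 193.26145
  65+: (13052/42086)²·(1−1432/13052)·819000/1432 = 48.972105
  55–64: (3492/42086)²·(1−681/3492)·1670000/681 = 13.590303
  → Var(ȳ_str) = 289.92581.
Var(ȳ_srs) = (1 − 5623/42086)·2047000/5623 = 315.40205.
deff = 289.92581 / 315.40205 = 0.9192.

0.9192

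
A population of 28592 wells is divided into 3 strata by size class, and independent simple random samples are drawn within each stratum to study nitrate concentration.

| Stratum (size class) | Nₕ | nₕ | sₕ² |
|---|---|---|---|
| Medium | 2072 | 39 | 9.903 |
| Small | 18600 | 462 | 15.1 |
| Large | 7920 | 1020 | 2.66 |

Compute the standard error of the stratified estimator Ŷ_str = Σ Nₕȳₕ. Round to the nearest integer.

3498

Var(Ŷ_str) = Σₕ Nₕ²(1 − fₕ)sₕ²/nₕ.
Medium: 2072²·(1 − 39/2072)·9.903/39 = 1.0696195 × 10^6.
Small: 18600²·(1 − 462/18600)·15.1/462 = 1.1026491 × 10^7.
Large: 7920²·(1 − 1020/7920)·2.66/1020 = 142513.41.
Sum = 1.2238624 × 10^7.
SE = √(1.2238624 × 10^7) = 3498.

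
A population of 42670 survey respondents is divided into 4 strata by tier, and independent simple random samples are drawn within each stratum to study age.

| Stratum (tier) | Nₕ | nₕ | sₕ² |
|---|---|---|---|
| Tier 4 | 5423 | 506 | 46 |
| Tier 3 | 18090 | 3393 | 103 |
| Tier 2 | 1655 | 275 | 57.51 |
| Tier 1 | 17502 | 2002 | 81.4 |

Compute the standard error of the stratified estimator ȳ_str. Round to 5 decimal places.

0.10993

Var(ȳ_str) = Σₕ Wₕ²(1 − fₕ)sₕ²/nₕ with Wₕ = Nₕ/N, N = 42670.
Tier 4: Wₕ = 0.12709163; term = 0.12709163²·(1 − 0.09330629)·46/506 = 0.0013313794.
Tier 3: Wₕ = 0.42395125; term = 0.42395125²·(1 − 0.18756219)·103/3393 = 0.0044327715.
Tier 2: Wₕ = 0.03878603; term = 0.03878603²·(1 − 0.16616314)·57.51/275 = 2.6232669 × 10^-4.
Tier 1: Wₕ = 0.41017108; term = 0.41017108²·(1 − 0.11438693)·81.4/2002 = 0.0060580719.
Sum = 0.012084549.
SE = √(0.012084549) = 0.10993.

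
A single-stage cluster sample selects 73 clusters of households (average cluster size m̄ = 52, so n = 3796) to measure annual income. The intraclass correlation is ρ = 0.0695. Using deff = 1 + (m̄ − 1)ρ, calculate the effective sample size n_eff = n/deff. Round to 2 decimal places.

835.30

deff = 1 + (52 − 1)·0.0695 = 1 + 3.5445 = 4.5445.
n_eff = 3796 / 4.5445 = 835.30.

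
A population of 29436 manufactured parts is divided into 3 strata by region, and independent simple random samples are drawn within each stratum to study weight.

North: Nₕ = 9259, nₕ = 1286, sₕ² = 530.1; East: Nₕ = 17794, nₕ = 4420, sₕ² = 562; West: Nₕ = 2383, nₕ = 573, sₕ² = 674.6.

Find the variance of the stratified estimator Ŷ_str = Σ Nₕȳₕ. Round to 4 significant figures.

Var(Ŷ_str) = Σₕ Nₕ²(1 − fₕ)sₕ²/nₕ.
North: 9259²·(1 − 1286/9259)·530.1/1286 = 3.0430051 × 10^7.
East: 17794²·(1 − 4420/17794)·562/4420 = 3.0258608 × 10^7.
West: 2383²·(1 − 573/2383)·674.6/573 = 5.0780191 × 10^6.
Sum = 6.5766678 × 10^7.

6.577 × 10^7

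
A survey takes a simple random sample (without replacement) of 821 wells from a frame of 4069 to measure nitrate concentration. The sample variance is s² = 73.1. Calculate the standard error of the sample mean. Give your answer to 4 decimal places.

0.2666

Under SRS without replacement, Var(ȳ) = (1 − f)·s²/n with f = n/N = 821/4069 = 0.20176948.
Var(ȳ) = (1 − 0.20176948)·73.1/821 = 0.79823052·0.089037759 = 0.071072657.
SE(ȳ) = √(0.071072657) = 0.2666.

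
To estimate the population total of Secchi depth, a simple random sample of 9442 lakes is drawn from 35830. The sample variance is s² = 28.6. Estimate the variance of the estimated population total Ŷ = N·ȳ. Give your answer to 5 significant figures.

Var(Ŷ) = N²·Var(ȳ) = N²·(1 − n/N)·s²/n.
f = 9442/35830 = 0.26352219; Var(ȳ) = 0.73647781·28.6/9442 = 0.0022308055.
Var(Ŷ) = 35830² · 0.0022308055 = 2.8638833 × 10^6.

2.8639 × 10^6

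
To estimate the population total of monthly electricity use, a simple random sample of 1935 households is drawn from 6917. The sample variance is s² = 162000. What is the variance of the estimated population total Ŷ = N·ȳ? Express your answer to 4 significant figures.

2.885 × 10^9

Var(Ŷ) = N²·Var(ȳ) = N²·(1 − n/N)·s²/n.
f = 1935/6917 = 0.27974555; Var(ȳ) = 0.72025445·162000/1935 = 60.300372.
Var(Ŷ) = 6917² · 60.300372 = 2.8850646 × 10^9.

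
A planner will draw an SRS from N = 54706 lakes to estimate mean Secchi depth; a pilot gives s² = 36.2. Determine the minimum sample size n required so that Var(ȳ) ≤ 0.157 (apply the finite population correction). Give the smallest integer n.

230

Without fpc, n₀ = s²/D = 36.2/0.157 = 230.5732.
With fpc, (1 − n/N)·s²/n ≤ D requires n ≥ n₀/(1 + n₀/N) = 230.5732/(1 + 230.5732/54706) = 229.6055.
Rounding up, n = 230.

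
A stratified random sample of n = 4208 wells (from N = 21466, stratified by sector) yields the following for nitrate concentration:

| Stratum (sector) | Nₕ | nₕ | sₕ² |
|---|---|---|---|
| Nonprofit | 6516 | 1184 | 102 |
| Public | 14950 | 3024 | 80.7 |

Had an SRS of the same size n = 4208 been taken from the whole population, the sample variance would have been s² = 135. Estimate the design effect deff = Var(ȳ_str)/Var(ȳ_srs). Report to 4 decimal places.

0.6522

Var(ȳ_str) = Σ Wₕ²(1−fₕ)sₕ²/nₕ with Wₕ = Nₕ/21466:
  Nonprofit: (6516/21466)²·(1−1184/6516)·102/1184 = 0.0064955725
  Public: (14950/21466)²·(1−3024/14950)·80.7/3024 = 0.010325842
  → Var(ȳ_str) = 0.016821415.
Var(ȳ_srs) = (1 − 4208/21466)·135/4208 = 0.025792734.
deff = 0.016821415 / 0.025792734 = 0.6522.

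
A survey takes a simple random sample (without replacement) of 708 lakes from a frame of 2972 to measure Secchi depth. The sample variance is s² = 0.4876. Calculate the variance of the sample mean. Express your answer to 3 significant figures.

5.25 × 10^-4

Under SRS without replacement, Var(ȳ) = (1 − f)·s²/n with f = n/N = 708/2972 = 0.23822342.
Var(ȳ) = (1 − 0.23822342)·0.4876/708 = 0.76177658·6.8870056 × 10^-4 = 5.2463596 × 10^-4.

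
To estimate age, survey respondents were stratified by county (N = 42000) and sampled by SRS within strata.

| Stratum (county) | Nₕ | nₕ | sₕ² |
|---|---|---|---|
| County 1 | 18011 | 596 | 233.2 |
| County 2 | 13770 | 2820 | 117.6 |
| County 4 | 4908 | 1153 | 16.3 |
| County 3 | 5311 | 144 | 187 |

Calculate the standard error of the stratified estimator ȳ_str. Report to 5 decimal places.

0.30576

Var(ȳ_str) = Σₕ Wₕ²(1 − fₕ)sₕ²/nₕ with Wₕ = Nₕ/N, N = 42000.
County 1: Wₕ = 0.42883333; term = 0.42883333²·(1 − 0.03309089)·233.2/596 = 0.069573686.
County 2: Wₕ = 0.32785714; term = 0.32785714²·(1 − 0.20479303)·117.6/2820 = 0.0035645745.
County 4: Wₕ = 0.11685714; term = 0.11685714²·(1 − 0.23492258)·16.3/1153 = 1.4769786 × 10^-4.
County 3: Wₕ = 0.12645238; term = 0.12645238²·(1 − 0.02711354)·187/144 = 0.020202043.
Sum = 0.093488001.
SE = √(0.093488001) = 0.30576.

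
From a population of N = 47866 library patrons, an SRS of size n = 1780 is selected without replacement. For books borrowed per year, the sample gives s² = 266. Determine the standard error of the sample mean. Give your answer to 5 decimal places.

Under SRS without replacement, Var(ȳ) = (1 − f)·s²/n with f = n/N = 1780/47866 = 0.03718715.
Var(ȳ) = (1 − 0.03718715)·266/1780 = 0.96281285·0.1494382 = 0.14388102.
SE(ȳ) = √(0.14388102) = 0.37932.

0.37932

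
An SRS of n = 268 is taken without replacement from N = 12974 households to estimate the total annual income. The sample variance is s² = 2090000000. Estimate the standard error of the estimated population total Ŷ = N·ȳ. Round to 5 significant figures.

Var(Ŷ) = N²·Var(ȳ) = N²·(1 − n/N)·s²/n.
f = 268/12974 = 0.02065670; Var(ȳ) = 0.97934330·2090000000/268 = 7.637416 × 10^6.
Var(Ŷ) = 12974² · (7.637416 × 10^6) = 1.2855656 × 10^15.
SE(Ŷ) = √(1.2855656 × 10^15) = 3.5855 × 10^7.

3.5855 × 10^7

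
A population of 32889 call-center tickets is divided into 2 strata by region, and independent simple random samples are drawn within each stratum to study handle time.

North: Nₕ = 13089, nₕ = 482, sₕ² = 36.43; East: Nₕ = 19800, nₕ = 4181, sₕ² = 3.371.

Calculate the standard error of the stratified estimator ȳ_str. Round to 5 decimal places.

Var(ȳ_str) = Σₕ Wₕ²(1 − fₕ)sₕ²/nₕ with Wₕ = Nₕ/N, N = 32889.
North: Wₕ = 0.39797501; term = 0.39797501²·(1 − 0.03682481)·36.43/482 = 0.011529992.
East: Wₕ = 0.60202499; term = 0.60202499²·(1 − 0.21116162)·3.371/4181 = 2.3051313 × 10^-4.
Sum = 0.011760505.
SE = √(0.011760505) = 0.10845.

0.10845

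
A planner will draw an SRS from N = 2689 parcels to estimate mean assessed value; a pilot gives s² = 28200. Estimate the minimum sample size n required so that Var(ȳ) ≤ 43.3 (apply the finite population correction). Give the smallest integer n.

Without fpc, n₀ = s²/D = 28200/43.3 = 651.2702.
With fpc, (1 − n/N)·s²/n ≤ D requires n ≥ n₀/(1 + n₀/N) = 651.2702/(1 + 651.2702/2689) = 524.2886.
Rounding up, n = 525.

525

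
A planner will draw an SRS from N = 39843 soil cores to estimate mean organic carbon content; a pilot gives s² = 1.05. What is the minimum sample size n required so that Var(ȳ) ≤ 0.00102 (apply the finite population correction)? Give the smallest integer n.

1004

Without fpc, n₀ = s²/D = 1.05/0.00102 = 1029.4118.
With fpc, (1 − n/N)·s²/n ≤ D requires n ≥ n₀/(1 + n₀/N) = 1029.4118/(1 + 1029.4118/39843) = 1003.4851.
Rounding up, n = 1004.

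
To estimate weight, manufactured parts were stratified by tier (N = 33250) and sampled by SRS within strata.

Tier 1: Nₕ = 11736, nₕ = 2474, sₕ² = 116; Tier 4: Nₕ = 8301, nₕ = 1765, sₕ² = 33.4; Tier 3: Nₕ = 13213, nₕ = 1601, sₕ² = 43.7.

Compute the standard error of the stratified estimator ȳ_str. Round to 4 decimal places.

0.0966

Var(ȳ_str) = Σₕ Wₕ²(1 − fₕ)sₕ²/nₕ with Wₕ = Nₕ/N, N = 33250.
Tier 1: Wₕ = 0.35296241; term = 0.35296241²·(1 − 0.21080436)·116/2474 = 0.0046099888.
Tier 4: Wₕ = 0.24965414; term = 0.24965414²·(1 − 0.21262498)·33.4/1765 = 9.2866893 × 10^-4.
Tier 3: Wₕ = 0.39738346; term = 0.39738346²·(1 − 0.12116855)·43.7/1601 = 0.0037880462.
Sum = 0.0093267039.
SE = √(0.0093267039) = 0.0966.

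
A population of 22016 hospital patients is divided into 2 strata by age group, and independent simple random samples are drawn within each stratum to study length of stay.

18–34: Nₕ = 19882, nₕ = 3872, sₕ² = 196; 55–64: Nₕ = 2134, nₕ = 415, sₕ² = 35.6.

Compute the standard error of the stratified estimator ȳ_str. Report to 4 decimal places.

0.1841

Var(ȳ_str) = Σₕ Wₕ²(1 − fₕ)sₕ²/nₕ with Wₕ = Nₕ/N, N = 22016.
18–34: Wₕ = 0.90307049; term = 0.90307049²·(1 − 0.19474902)·196/3872 = 0.033242624.
55–64: Wₕ = 0.09692951; term = 0.09692951²·(1 − 0.19447048)·35.6/415 = 6.4922519 × 10^-4.
Sum = 0.033891849.
SE = √(0.033891849) = 0.1841.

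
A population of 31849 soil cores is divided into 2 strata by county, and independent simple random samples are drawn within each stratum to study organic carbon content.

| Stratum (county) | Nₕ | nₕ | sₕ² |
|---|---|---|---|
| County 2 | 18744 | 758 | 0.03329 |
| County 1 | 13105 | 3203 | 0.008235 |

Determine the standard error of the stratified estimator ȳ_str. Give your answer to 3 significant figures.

0.00386

Var(ȳ_str) = Σₕ Wₕ²(1 − fₕ)sₕ²/nₕ with Wₕ = Nₕ/N, N = 31849.
County 2: Wₕ = 0.58852711; term = 0.58852711²·(1 − 0.04043961)·0.03329/758 = 1.4596538 × 10^-5.
County 1: Wₕ = 0.41147289; term = 0.41147289²·(1 − 0.24441053)·0.008235/3203 = 3.2890843 × 10^-7.
Sum = 1.4925446 × 10^-5.
SE = √(1.4925446 × 10^-5) = 0.00386.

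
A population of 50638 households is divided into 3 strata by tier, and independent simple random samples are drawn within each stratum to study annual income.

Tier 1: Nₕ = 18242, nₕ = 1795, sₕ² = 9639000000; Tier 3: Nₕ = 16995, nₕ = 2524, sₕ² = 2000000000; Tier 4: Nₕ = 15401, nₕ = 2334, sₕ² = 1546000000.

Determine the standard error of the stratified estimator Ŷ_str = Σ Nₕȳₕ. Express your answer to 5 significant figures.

Var(Ŷ_str) = Σₕ Nₕ²(1 − fₕ)sₕ²/nₕ.
Tier 1: 18242²·(1 − 1795/18242)·9639000000/1795 = 1.6111155 × 10^15.
Tier 3: 16995²·(1 − 2524/16995)·2000000000/2524 = 1.948769 × 10^14.
Tier 4: 15401²·(1 − 2334/15401)·1546000000/2334 = 1.3330101 × 10^14.
Sum = 1.9392934 × 10^15.
SE = √(1.9392934 × 10^15) = 4.4037 × 10^7.

4.4037 × 10^7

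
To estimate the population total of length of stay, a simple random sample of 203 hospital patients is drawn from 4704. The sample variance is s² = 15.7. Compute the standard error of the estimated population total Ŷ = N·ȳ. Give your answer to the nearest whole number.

1280

Var(Ŷ) = N²·Var(ȳ) = N²·(1 − n/N)·s²/n.
f = 203/4704 = 0.04315476; Var(ȳ) = 0.95684524·15.7/203 = 0.074002316.
Var(Ŷ) = 4704² · 0.074002316 = 1.6374948 × 10^6.
SE(Ŷ) = √(1.6374948 × 10^6) = 1280.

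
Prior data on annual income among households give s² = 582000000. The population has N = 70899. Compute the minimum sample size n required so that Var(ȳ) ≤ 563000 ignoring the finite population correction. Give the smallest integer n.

Without fpc, n₀ = s²/D = 582000000/563000 = 1033.7478.
Rounding up, n = 1034.

1034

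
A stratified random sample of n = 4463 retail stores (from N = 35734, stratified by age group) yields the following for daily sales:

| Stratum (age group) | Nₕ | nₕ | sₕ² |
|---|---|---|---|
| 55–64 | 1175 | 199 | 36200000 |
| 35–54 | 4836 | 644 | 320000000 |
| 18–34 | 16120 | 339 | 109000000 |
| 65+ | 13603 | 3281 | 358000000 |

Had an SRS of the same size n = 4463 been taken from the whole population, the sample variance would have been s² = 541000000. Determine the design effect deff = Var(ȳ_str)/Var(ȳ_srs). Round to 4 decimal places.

0.7929

Var(ȳ_str) = Σ Wₕ²(1−fₕ)sₕ²/nₕ with Wₕ = Nₕ/35734:
  55–64: (1175/35734)²·(1−199/1175)·36200000/199 = 163.37286
  35–54: (4836/35734)²·(1−644/4836)·320000000/644 = 7888.754
  18–34: (16120/35734)²·(1−339/16120)·109000000/339 = 64056.483
  65+: (13603/35734)²·(1−3281/13603)·358000000/3281 = 11998.089
  → Var(ȳ_str) = 84106.699.
Var(ȳ_srs) = (1 − 4463/35734)·541000000/4463 = 106079.27.
deff = 84106.699 / 106079.27 = 0.7929.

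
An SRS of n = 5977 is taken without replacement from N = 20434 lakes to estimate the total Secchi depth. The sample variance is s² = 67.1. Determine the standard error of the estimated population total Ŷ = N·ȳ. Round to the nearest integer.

Var(Ŷ) = N²·Var(ȳ) = N²·(1 − n/N)·s²/n.
f = 5977/20434 = 0.29250269; Var(ȳ) = 0.70749731·67.1/5977 = 0.007942625.
Var(Ŷ) = 20434² · 0.007942625 = 3.31643 × 10^6.
SE(Ŷ) = √(3.31643 × 10^6) = 1821.

1821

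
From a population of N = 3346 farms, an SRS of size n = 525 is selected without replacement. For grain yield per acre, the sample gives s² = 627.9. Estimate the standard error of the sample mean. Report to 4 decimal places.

1.0042

Under SRS without replacement, Var(ȳ) = (1 − f)·s²/n with f = n/N = 525/3346 = 0.15690377.
Var(ȳ) = (1 − 0.15690377)·627.9/525 = 0.84309623·1.196 = 1.0083431.
SE(ȳ) = √(1.0083431) = 1.0042.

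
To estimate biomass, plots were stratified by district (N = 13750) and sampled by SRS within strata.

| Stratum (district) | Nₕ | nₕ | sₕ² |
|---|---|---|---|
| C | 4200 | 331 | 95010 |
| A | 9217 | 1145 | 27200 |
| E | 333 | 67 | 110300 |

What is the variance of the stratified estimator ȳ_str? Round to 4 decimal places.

Var(ȳ_str) = Σₕ Wₕ²(1 − fₕ)sₕ²/nₕ with Wₕ = Nₕ/N, N = 13750.
C: Wₕ = 0.30545455; term = 0.30545455²·(1 − 0.07880952)·95010/331 = 24.670841.
A: Wₕ = 0.67032727; term = 0.67032727²·(1 − 0.12422697)·27200/1145 = 9.3482165.
E: Wₕ = 0.02421818; term = 0.02421818²·(1 − 0.20120120)·110300/67 = 0.77129619.
Sum = 34.790354.

34.7904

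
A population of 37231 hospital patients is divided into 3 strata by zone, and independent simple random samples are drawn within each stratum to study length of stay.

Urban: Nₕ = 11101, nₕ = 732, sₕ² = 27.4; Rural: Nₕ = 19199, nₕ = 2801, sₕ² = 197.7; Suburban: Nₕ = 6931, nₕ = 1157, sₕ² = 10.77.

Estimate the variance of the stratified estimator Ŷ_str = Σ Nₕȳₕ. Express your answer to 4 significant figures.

Var(Ŷ_str) = Σₕ Nₕ²(1 − fₕ)sₕ²/nₕ.
Urban: 11101²·(1 − 732/11101)·27.4/732 = 4.3086226 × 10^6.
Rural: 19199²·(1 − 2801/19199)·197.7/2801 = 2.2220972 × 10^7.
Suburban: 6931²·(1 − 1157/6931)·10.77/1157 = 372524.66.
Sum = 2.6902119 × 10^7.

2.690 × 10^7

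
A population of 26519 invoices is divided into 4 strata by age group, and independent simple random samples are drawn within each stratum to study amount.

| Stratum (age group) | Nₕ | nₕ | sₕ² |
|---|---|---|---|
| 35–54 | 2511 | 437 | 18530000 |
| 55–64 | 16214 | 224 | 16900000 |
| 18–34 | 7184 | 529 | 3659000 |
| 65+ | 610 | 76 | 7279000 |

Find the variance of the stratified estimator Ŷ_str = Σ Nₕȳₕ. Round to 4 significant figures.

Var(Ŷ_str) = Σₕ Nₕ²(1 − fₕ)sₕ²/nₕ.
35–54: 2511²·(1 − 437/2511)·18530000/437 = 2.2082561 × 10^11.
55–64: 16214²·(1 − 224/16214)·16900000/224 = 1.9560381 × 10^13.
18–34: 7184²·(1 − 529/7184)·3659000/529 = 3.3069004 × 10^11.
65+: 610²·(1 − 76/610)·7279000/76 = 3.1198177 × 10^10.
Sum = 2.0143095 × 10^13.

2.014 × 10^13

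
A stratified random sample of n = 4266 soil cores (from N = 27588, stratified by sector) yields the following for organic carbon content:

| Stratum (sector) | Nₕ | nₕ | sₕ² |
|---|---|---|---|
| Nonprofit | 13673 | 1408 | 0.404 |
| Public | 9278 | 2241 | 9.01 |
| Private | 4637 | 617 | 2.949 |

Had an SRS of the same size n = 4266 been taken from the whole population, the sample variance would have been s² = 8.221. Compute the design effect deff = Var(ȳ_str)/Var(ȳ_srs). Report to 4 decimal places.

0.3224

Var(ȳ_str) = Σ Wₕ²(1−fₕ)sₕ²/nₕ with Wₕ = Nₕ/27588:
  Nonprofit: (13673/27588)²·(1−1408/13673)·0.404/1408 = 6.3222205 × 10^-5
  Public: (9278/27588)²·(1−2241/9278)·9.01/2241 = 3.4489303 × 10^-4
  Private: (4637/27588)²·(1−617/4637)·2.949/617 = 1.1706103 × 10^-4
  → Var(ȳ_str) = 5.2517627 × 10^-4.
Var(ȳ_srs) = (1 − 4266/27588)·8.221/4266 = 0.0016291061.
deff = (5.2517627 × 10^-4) / 0.0016291061 = 0.3224.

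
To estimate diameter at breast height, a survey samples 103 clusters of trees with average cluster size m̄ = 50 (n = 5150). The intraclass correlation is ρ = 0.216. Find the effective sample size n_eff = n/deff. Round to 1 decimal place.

deff = 1 + (50 − 1)·0.216 = 1 + 10.584 = 11.584.
n_eff = 5150 / 11.584 = 444.6.

444.6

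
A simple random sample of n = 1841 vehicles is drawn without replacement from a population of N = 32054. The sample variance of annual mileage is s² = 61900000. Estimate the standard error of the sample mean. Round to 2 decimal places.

178.02

Under SRS without replacement, Var(ȳ) = (1 − f)·s²/n with f = n/N = 1841/32054 = 0.05743433.
Var(ȳ) = (1 − 0.05743433)·61900000/1841 = 0.94256567·33623.031 = 31691.915.
SE(ȳ) = √(31691.915) = 178.02.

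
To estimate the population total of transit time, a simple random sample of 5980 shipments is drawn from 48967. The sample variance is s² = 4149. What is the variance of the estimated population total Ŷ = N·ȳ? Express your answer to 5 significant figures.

Var(Ŷ) = N²·Var(ȳ) = N²·(1 − n/N)·s²/n.
f = 5980/48967 = 0.12212306; Var(ȳ) = 0.87787694·4149/5980 = 0.60908218.
Var(Ŷ) = 48967² · 0.60908218 = 1.4604372 × 10^9.

1.4604 × 10^9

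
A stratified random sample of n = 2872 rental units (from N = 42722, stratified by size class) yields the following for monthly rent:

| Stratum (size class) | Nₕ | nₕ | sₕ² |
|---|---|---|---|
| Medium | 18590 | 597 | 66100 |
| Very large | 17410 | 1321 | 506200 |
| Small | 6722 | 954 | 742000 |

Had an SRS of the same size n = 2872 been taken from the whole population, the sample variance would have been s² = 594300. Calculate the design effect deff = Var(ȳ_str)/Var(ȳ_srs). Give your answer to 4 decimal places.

0.4954

Var(ȳ_str) = Σ Wₕ²(1−fₕ)sₕ²/nₕ with Wₕ = Nₕ/42722:
  Medium: (18590/42722)²·(1−597/18590)·66100/597 = 20.291163
  Very large: (17410/42722)²·(1−1321/17410)·506200/1321 = 58.809027
  Small: (6722/42722)²·(1−954/6722)·742000/954 = 16.522514
  → Var(ȳ_str) = 95.622704.
Var(ȳ_srs) = (1 − 2872/42722)·594300/2872 = 193.0181.
deff = 95.622704 / 193.0181 = 0.4954.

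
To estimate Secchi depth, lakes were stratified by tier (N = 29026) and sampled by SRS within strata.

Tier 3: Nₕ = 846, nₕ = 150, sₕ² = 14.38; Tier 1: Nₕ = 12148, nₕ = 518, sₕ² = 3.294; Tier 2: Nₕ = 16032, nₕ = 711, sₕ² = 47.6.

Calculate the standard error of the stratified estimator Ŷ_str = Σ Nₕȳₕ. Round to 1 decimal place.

4171.2

Var(Ŷ_str) = Σₕ Nₕ²(1 − fₕ)sₕ²/nₕ.
Tier 3: 846²·(1 − 150/846)·14.38/150 = 56447.827.
Tier 1: 12148²·(1 − 518/12148)·3.294/518 = 898417.77.
Tier 2: 16032²·(1 − 711/16032)·47.6/711 = 1.6444178 × 10^7.
Sum = 1.7399044 × 10^7.
SE = √(1.7399044 × 10^7) = 4171.2.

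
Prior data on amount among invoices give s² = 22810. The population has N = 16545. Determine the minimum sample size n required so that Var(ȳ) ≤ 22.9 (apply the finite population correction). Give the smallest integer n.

940

Without fpc, n₀ = s²/D = 22810/22.9 = 996.0699.
With fpc, (1 − n/N)·s²/n ≤ D requires n ≥ n₀/(1 + n₀/N) = 996.0699/(1 + 996.0699/16545) = 939.5081.
Rounding up, n = 940.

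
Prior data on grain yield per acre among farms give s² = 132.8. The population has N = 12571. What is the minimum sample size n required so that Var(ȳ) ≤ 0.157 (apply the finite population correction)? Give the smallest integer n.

793

Without fpc, n₀ = s²/D = 132.8/0.157 = 845.8599.
With fpc, (1 − n/N)·s²/n ≤ D requires n ≥ n₀/(1 + n₀/N) = 845.8599/(1 + 845.8599/12571) = 792.5330.
Rounding up, n = 793.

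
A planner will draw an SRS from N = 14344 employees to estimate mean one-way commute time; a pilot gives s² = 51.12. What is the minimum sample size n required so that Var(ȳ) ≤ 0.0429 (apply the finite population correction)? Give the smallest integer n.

Without fpc, n₀ = s²/D = 51.12/0.0429 = 1191.6084.
With fpc, (1 − n/N)·s²/n ≤ D requires n ≥ n₀/(1 + n₀/N) = 1191.6084/(1 + 1191.6084/14344) = 1100.2099.
Rounding up, n = 1101.

1101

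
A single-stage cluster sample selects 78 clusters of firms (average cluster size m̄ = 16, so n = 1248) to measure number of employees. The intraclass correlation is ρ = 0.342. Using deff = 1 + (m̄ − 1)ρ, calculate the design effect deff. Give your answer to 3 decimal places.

6.130

deff = 1 + (16 − 1)·0.342 = 1 + 5.13 = 6.13.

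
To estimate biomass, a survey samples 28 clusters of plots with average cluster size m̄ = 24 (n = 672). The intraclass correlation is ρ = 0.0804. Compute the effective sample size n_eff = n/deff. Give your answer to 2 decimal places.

235.86

deff = 1 + (24 − 1)·0.0804 = 1 + 1.8492 = 2.8492.
n_eff = 672 / 2.8492 = 235.86.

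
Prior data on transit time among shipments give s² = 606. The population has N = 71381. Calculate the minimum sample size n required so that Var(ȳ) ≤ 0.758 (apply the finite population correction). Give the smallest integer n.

Without fpc, n₀ = s²/D = 606/0.758 = 799.4723.
With fpc, (1 − n/N)·s²/n ≤ D requires n ≥ n₀/(1 + n₀/N) = 799.4723/(1 + 799.4723/71381) = 790.6173.
Rounding up, n = 791.

791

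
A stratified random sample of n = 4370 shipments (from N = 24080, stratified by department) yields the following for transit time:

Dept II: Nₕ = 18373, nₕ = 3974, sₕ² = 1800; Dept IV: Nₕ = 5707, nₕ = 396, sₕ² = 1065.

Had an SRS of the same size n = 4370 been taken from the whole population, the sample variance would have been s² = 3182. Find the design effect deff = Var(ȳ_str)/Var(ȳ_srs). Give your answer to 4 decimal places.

0.5826

Var(ȳ_str) = Σ Wₕ²(1−fₕ)sₕ²/nₕ with Wₕ = Nₕ/24080:
  Dept II: (18373/24080)²·(1−3974/18373)·1800/3974 = 0.20665413
  Dept IV: (5707/24080)²·(1−396/5707)·1065/396 = 0.14058068
  → Var(ȳ_str) = 0.34723481.
Var(ȳ_srs) = (1 − 4370/24080)·3182/4370 = 0.5960036.
deff = 0.34723481 / 0.5960036 = 0.5826.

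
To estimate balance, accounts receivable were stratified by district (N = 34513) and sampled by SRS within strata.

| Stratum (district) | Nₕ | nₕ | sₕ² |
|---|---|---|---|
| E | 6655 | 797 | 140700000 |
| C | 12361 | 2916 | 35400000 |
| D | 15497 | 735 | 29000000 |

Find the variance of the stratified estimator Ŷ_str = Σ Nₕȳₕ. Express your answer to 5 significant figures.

Var(Ŷ_str) = Σₕ Nₕ²(1 − fₕ)sₕ²/nₕ.
E: 6655²·(1 − 797/6655)·140700000/797 = 6.8822937 × 10^12.
C: 12361²·(1 − 2916/12361)·35400000/2916 = 1.4173311 × 10^12.
D: 15497²·(1 − 735/15497)·29000000/735 = 9.0261697 × 10^12.
Sum = 1.7325795 × 10^13.

1.7326 × 10^13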